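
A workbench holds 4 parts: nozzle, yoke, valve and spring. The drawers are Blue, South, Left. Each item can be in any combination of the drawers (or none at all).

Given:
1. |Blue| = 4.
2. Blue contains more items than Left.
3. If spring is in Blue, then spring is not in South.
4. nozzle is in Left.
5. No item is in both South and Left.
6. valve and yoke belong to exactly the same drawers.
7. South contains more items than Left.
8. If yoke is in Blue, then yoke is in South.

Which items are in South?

South = {valve, yoke}

From (4): nozzle ∈ Left.
(1): only 4 candidates remain for Blue, so all are in.
(3): spring ∉ South.
(5) (disjoint): nozzle ∉ South.
(8): yoke ∈ South.
(5) (disjoint): yoke ∉ Left.
(6): valve matches yoke: valve ∈ South.
(6): valve matches yoke: valve ∉ Left.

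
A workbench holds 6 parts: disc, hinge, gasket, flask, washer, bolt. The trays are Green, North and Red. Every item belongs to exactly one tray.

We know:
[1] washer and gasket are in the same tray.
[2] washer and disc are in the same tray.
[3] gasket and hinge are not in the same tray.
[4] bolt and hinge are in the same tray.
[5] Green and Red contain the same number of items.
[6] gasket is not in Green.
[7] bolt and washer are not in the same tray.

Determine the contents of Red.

Red = {disc, gasket, washer}

From (6): gasket ∉ Green.
(1): washer matches gasket: washer ∉ Green.
(2): disc matches washer: disc ∉ Green.
Suppose disc ∉ Red: no assignment then satisfies all the clues, so disc ∈ Red.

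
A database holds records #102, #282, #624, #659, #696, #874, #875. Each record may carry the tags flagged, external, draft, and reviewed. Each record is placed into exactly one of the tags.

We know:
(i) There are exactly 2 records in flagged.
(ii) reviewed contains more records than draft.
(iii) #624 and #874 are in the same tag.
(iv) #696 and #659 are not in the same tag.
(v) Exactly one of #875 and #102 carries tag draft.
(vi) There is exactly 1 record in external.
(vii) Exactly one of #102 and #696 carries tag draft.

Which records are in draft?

draft = {#102}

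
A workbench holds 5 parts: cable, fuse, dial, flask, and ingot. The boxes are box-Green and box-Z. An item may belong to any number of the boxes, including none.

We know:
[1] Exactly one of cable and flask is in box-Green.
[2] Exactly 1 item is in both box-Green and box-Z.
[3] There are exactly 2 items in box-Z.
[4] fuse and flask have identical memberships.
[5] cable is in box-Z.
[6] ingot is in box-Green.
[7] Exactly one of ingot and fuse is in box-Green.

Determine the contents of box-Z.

box-Z = {cable, dial}

From (5): cable ∈ box-Z.
From (6): ingot ∈ box-Green.
(7) (exactly one): fuse ∉ box-Green.
(4): flask matches fuse: flask ∉ box-Green.
(1) (exactly one): cable ∈ box-Green.
Suppose fuse ∈ box-Z: no assignment then satisfies all the clues, so fuse ∉ box-Z.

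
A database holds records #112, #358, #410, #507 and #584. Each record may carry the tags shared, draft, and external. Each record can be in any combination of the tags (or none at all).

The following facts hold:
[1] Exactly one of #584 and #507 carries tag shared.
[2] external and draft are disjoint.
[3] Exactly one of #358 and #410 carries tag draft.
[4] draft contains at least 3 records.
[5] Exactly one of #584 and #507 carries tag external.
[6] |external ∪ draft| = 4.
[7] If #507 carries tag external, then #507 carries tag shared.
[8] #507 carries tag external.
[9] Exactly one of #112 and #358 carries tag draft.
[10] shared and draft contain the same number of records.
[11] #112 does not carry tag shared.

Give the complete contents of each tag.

shared = {#358, #410, #507}; draft = {#112, #410, #584}; external = {#507}

From (8): #507 ∈ external.
From (11): #112 ∉ shared.
(2) (disjoint): #507 ∉ draft.
(5) (exactly one): #584 ∉ external.
(7): #507 ∈ shared.
(1) (exactly one): #584 ∉ shared.
Suppose #112 ∉ draft: no assignment then satisfies all the clues, so #112 ∈ draft.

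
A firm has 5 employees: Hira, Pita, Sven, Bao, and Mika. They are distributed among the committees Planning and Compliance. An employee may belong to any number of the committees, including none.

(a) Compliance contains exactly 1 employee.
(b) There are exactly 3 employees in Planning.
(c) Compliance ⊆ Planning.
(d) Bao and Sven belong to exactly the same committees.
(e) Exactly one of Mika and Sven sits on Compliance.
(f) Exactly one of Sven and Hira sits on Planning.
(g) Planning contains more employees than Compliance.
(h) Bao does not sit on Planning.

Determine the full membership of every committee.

From (h): Bao ∉ Planning.
(c) contrapositive: Bao ∉ Compliance.
(d): Sven matches Bao: Sven ∉ Planning.
(d): Sven matches Bao: Sven ∉ Compliance.
(e) (exactly one): Mika ∈ Compliance.
(f) (exactly one): Hira ∈ Planning.
(a): Compliance already has 1, so the rest are out.
(b): only 3 candidates remain for Planning, so all are in.

Planning = {Hira, Mika, Pita}; Compliance = {Mika}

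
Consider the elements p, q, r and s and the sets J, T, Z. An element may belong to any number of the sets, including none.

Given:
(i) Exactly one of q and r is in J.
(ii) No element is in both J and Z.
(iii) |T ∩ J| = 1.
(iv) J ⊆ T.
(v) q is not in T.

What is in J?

J = {r}

From (v): q ∉ T.
(iv) contrapositive: q ∉ J.
(i) (exactly one): r ∈ J.
(ii) (disjoint): r ∉ Z.
(iv) with r ∈ J: r ∈ T.
Suppose p ∈ J: no assignment then satisfies all the clues, so p ∉ J.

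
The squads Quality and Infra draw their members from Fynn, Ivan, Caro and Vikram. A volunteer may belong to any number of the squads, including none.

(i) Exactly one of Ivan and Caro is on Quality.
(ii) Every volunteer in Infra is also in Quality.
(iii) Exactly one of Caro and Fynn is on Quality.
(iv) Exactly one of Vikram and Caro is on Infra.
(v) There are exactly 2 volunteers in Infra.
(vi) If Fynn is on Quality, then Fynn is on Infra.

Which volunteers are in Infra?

Infra = {Fynn, Vikram}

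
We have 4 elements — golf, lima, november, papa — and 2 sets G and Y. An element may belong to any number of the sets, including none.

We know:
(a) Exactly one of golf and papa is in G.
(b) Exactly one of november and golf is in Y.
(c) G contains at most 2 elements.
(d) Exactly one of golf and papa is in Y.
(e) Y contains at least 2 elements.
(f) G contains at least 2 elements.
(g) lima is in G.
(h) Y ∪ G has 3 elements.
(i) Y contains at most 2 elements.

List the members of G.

G = {lima, papa}

From (g): lima ∈ G.
Suppose golf ∈ G: no assignment then satisfies all the clues, so golf ∉ G.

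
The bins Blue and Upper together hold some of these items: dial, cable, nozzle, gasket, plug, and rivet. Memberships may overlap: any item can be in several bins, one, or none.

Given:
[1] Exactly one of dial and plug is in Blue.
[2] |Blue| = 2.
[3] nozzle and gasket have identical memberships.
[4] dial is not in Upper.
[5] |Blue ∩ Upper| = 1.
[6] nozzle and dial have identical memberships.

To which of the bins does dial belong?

From (4): dial ∉ Upper.
(6): nozzle matches dial: nozzle ∉ Upper.
(3): gasket matches nozzle: gasket ∉ Upper.
Suppose dial ∈ Blue: no assignment then satisfies all the clues, so dial ∉ Blue.

dial: none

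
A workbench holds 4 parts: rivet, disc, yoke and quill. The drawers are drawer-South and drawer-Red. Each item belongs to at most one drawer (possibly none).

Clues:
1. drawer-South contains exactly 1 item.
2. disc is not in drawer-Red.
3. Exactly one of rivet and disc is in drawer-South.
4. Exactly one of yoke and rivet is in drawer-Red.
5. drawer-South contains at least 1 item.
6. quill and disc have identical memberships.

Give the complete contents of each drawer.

drawer-South = {rivet}; drawer-Red = {yoke}

From (2): disc ∉ drawer-Red.
(6): quill matches disc: quill ∉ drawer-Red.
Suppose rivet ∉ drawer-South: no assignment then satisfies all the clues, so rivet ∈ drawer-South.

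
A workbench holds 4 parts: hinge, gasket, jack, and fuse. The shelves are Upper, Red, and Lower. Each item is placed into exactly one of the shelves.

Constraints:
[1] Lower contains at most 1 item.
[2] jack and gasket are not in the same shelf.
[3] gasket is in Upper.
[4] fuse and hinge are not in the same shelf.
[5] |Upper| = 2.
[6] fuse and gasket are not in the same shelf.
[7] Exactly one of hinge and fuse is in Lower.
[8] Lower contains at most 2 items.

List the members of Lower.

From (3): gasket ∈ Upper.
(2): jack ∉ Upper.
(6): fuse ∉ Upper.
(5): only 2 candidates remain for Upper, so all are in.
(7) (exactly one): fuse ∈ Lower.
(1): Lower already has 1, so the rest are out.
Only one shelf left: jack ∈ Red.

Lower = {fuse}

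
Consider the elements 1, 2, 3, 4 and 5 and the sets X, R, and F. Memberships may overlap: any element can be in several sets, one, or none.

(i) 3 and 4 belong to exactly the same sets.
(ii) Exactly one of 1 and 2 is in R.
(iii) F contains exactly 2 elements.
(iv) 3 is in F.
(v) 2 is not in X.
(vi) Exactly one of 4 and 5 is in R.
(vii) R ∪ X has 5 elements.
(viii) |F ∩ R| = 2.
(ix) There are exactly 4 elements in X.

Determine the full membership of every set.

X = {1, 3, 4, 5}; R = {2, 3, 4}; F = {3, 4}

From (iv): 3 ∈ F.
From (v): 2 ∉ X.
(i): 4 matches 3: 4 ∈ F.
(iii): F already has 2, so the rest are out.
(ix): only 4 candidates remain for X, so all are in.
Suppose 1 ∈ R: no assignment then satisfies all the clues, so 1 ∉ R.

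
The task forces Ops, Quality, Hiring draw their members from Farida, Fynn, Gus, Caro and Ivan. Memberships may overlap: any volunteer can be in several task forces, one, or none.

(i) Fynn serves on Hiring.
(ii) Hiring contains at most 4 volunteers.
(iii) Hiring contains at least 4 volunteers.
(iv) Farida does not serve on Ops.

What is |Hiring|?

4

From (i): Fynn ∈ Hiring.
From (iv): Farida ∉ Ops.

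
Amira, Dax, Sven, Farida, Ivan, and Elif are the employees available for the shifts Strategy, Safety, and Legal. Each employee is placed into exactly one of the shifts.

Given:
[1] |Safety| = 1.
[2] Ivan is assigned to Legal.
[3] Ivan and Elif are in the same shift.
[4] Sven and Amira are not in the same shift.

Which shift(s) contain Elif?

Elif: Legal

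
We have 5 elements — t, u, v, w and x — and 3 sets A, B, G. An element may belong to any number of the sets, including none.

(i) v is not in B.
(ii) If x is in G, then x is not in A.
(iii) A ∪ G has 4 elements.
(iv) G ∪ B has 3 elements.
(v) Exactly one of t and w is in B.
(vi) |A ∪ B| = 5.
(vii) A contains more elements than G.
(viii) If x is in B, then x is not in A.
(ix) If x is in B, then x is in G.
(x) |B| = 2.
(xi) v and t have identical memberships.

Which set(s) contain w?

w: B

From (i): v ∉ B.
(xi): t matches v: t ∉ B.
(v) (exactly one): w ∈ B.
Suppose w ∈ A: no assignment then satisfies all the clues, so w ∉ A.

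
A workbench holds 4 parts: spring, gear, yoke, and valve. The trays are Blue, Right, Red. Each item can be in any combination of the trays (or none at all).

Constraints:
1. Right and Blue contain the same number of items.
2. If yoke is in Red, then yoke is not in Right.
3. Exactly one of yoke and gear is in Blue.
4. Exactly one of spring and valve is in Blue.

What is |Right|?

2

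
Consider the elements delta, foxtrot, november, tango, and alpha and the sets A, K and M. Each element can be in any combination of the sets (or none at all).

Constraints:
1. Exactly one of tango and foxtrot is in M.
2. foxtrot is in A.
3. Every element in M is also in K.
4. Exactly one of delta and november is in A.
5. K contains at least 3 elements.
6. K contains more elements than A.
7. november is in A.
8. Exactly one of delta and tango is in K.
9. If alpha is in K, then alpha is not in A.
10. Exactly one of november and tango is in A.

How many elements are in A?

2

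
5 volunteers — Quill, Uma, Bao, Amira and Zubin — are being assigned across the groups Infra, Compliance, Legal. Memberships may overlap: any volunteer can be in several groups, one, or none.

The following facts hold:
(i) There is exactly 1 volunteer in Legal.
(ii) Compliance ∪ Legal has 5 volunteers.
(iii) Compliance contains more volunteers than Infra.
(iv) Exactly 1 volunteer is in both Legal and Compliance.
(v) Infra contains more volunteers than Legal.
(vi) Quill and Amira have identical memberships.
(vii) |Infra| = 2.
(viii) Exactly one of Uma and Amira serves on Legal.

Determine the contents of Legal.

Legal = {Uma}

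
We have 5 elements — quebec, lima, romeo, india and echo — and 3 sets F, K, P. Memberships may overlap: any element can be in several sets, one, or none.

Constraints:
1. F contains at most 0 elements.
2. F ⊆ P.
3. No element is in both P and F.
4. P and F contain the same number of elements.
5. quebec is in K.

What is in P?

P = {}

From (5): quebec ∈ K.
(1): F already has 0, so the rest are out.
Suppose quebec ∈ P: no assignment then satisfies all the clues, so quebec ∉ P.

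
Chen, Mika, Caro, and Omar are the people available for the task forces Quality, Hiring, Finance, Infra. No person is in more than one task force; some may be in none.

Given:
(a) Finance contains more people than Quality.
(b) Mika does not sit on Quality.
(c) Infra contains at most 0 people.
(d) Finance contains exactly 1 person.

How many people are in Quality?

0

From (b): Mika ∉ Quality.
(c): Infra already has 0, so the rest are out.
Suppose Chen ∈ Quality: no assignment then satisfies all the clues, so Chen ∉ Quality.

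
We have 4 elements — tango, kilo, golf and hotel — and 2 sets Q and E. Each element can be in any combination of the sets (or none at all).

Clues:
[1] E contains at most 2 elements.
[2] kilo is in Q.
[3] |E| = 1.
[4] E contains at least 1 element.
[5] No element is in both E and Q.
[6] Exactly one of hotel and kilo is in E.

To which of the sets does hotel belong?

hotel: E

From (2): kilo ∈ Q.
(5) (disjoint): kilo ∉ E.
(6) (exactly one): hotel ∈ E.
(3): E already has 1, so the rest are out.
(5) (disjoint): hotel ∉ Q.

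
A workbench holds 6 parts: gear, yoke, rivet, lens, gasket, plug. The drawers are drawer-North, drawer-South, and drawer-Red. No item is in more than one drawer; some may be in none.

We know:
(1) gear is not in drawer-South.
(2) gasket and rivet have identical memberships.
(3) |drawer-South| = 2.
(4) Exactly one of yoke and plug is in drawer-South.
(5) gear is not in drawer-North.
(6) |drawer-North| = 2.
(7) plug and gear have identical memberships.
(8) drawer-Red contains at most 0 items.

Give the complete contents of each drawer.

drawer-North = {gasket, rivet}; drawer-South = {lens, yoke}; drawer-Red = {}

From (1): gear ∉ drawer-South.
From (5): gear ∉ drawer-North.
(7): plug matches gear: plug ∉ drawer-North.
(7): plug matches gear: plug ∉ drawer-South.
(8): drawer-Red already has 0, so the rest are out.
(4) (exactly one): yoke ∈ drawer-South.
Suppose rivet ∉ drawer-North: no assignment then satisfies all the clues, so rivet ∈ drawer-North.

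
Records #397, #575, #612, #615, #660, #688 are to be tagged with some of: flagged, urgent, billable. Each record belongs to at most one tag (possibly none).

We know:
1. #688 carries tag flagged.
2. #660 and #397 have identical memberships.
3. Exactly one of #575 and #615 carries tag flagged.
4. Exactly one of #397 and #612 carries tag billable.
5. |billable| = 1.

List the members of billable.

billable = {#612}

From (1): #688 ∈ flagged.
Suppose #397 ∈ billable: no assignment then satisfies all the clues, so #397 ∉ billable.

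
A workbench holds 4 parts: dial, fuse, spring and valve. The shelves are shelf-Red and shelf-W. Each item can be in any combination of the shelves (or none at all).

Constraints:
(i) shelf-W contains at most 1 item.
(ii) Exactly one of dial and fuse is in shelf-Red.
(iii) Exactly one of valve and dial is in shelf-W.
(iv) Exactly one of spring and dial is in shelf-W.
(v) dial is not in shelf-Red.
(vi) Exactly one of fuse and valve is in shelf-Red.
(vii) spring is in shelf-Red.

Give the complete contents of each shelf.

shelf-Red = {fuse, spring}; shelf-W = {dial}

From (v): dial ∉ shelf-Red.
From (vii): spring ∈ shelf-Red.
(ii) (exactly one): fuse ∈ shelf-Red.
(vi) (exactly one): valve ∉ shelf-Red.
Suppose dial ∉ shelf-W: no assignment then satisfies all the clues, so dial ∈ shelf-W.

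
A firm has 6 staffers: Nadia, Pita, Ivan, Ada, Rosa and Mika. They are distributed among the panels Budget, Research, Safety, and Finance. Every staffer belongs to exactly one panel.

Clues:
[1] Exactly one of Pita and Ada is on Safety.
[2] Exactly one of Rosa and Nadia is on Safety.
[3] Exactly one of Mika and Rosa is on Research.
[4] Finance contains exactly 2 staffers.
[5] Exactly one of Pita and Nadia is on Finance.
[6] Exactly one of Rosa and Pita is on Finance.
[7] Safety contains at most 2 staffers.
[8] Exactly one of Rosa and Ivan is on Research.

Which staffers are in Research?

Research = {Rosa}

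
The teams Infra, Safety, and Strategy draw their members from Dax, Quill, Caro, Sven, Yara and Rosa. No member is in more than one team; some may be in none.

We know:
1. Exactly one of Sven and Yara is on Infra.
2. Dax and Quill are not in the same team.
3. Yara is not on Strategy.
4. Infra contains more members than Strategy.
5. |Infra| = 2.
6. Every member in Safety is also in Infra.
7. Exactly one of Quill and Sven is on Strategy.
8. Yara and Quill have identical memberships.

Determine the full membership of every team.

From (3): Yara ∉ Strategy.
(8): Quill matches Yara: Quill ∉ Strategy.
(7) (exactly one): Sven ∈ Strategy.
(1) (exactly one): Yara ∈ Infra.
(8): Quill matches Yara: Quill ∈ Infra.
(2): Dax ∉ Infra.
(5): Infra already has 2, so the rest are out.
(6) contrapositive: Dax ∉ Safety.
(6) contrapositive: Caro ∉ Safety.
(6) contrapositive: Rosa ∉ Safety.
Suppose Dax ∈ Strategy: no assignment then satisfies all the clues, so Dax ∉ Strategy.

Infra = {Quill, Yara}; Safety = {}; Strategy = {Sven}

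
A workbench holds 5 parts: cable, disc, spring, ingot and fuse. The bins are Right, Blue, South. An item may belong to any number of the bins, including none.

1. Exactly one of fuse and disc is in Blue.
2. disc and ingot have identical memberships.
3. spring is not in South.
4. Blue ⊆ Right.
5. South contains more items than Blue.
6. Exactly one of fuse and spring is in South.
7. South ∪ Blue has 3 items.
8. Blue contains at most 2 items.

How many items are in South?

3

From (3): spring ∉ South.
(6) (exactly one): fuse ∈ South.
Suppose cable ∈ Blue: no assignment then satisfies all the clues, so cable ∉ Blue.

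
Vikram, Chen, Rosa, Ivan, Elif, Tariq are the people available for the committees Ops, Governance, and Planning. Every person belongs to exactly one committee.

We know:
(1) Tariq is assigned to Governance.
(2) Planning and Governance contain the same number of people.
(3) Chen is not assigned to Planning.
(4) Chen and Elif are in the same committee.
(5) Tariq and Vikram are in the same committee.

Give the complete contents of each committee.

Ops = {Chen, Elif}; Governance = {Tariq, Vikram}; Planning = {Ivan, Rosa}

From (1): Tariq ∈ Governance.
From (3): Chen ∉ Planning.
(4): Elif matches Chen: Elif ∉ Planning.
(5): Vikram matches Tariq: Vikram ∉ Ops.
(5): Vikram matches Tariq: Vikram ∈ Governance.
Suppose Chen ∉ Ops: no assignment then satisfies all the clues, so Chen ∈ Ops.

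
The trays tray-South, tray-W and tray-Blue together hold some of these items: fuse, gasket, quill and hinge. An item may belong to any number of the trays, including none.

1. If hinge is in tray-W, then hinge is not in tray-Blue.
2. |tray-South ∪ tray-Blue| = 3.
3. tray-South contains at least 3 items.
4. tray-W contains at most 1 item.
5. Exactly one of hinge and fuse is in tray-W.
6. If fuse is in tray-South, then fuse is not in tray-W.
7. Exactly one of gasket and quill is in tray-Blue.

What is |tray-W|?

1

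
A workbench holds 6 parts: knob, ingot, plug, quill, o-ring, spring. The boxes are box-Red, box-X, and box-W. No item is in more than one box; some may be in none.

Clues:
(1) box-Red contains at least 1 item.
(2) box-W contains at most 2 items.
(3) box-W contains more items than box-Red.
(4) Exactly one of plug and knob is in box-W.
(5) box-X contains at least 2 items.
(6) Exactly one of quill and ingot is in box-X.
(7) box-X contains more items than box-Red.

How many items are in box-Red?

1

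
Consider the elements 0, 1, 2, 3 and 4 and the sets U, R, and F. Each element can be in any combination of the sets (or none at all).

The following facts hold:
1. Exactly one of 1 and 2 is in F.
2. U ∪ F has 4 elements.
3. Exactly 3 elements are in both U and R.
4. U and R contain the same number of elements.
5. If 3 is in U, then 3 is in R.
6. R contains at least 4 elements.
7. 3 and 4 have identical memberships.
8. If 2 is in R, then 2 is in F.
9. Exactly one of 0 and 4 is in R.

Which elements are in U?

U = {0, 2, 3, 4}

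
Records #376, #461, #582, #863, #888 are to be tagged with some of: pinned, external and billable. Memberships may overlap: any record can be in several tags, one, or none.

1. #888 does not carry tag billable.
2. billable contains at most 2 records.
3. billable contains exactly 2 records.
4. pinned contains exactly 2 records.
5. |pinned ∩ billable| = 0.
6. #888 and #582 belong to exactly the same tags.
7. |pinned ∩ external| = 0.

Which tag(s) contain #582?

#582: pinned

From (1): #888 ∉ billable.
(6): #582 matches #888: #582 ∉ billable.
Suppose #582 ∉ pinned: no assignment then satisfies all the clues, so #582 ∈ pinned.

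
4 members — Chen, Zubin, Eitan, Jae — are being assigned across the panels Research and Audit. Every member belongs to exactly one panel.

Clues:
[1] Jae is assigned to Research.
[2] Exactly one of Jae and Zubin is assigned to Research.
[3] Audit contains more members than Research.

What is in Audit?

Audit = {Chen, Eitan, Zubin}

From (1): Jae ∈ Research.
(2) (exactly one): Zubin ∉ Research.
Only one panel left: Zubin ∈ Audit.
Suppose Chen ∉ Audit: no assignment then satisfies all the clues, so Chen ∈ Audit.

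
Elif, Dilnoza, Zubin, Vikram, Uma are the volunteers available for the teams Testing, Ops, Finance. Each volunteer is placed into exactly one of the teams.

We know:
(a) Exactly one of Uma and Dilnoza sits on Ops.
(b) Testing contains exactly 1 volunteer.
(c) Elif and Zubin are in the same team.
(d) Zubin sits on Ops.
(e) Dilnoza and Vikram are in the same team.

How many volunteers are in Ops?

From (d): Zubin ∈ Ops.
(c): Elif matches Zubin: Elif ∉ Testing.
(c): Elif matches Zubin: Elif ∈ Ops.
Suppose Dilnoza ∈ Testing: no assignment then satisfies all the clues, so Dilnoza ∉ Testing.

4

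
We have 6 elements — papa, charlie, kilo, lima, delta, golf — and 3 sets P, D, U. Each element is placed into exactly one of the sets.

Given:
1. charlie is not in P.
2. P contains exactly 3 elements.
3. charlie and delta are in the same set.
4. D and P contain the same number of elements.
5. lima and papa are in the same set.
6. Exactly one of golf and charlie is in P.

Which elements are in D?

D = {charlie, delta, kilo}

From (1): charlie ∉ P.
(3): delta matches charlie: delta ∉ P.
(6) (exactly one): golf ∈ P.
Suppose papa ∈ D: no assignment then satisfies all the clues, so papa ∉ D.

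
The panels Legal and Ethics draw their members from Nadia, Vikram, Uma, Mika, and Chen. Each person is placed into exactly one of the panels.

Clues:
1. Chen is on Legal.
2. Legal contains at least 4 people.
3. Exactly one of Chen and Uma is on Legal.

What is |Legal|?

From (1): Chen ∈ Legal.
(3) (exactly one): Uma ∉ Legal.
Only one panel left: Uma ∈ Ethics.
(2): only 4 candidates remain for Legal, so all are in.

4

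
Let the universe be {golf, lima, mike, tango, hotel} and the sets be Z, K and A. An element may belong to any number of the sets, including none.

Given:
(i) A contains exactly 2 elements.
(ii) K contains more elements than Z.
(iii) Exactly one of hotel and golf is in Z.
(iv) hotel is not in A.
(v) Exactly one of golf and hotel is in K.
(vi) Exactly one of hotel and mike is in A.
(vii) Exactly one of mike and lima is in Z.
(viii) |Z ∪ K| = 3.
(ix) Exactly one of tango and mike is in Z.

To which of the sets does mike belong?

mike: A, K, Z

From (iv): hotel ∉ A.
(vi) (exactly one): mike ∈ A.
Suppose mike ∉ Z: no assignment then satisfies all the clues, so mike ∈ Z.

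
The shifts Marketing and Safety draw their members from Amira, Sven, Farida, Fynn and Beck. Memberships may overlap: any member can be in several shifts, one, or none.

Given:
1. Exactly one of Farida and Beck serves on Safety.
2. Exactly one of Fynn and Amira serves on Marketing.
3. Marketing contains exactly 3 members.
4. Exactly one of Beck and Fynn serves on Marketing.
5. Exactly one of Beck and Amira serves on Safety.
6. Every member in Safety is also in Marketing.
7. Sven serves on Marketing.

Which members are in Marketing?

Marketing = {Amira, Beck, Sven}

From (7): Sven ∈ Marketing.
Suppose Amira ∉ Marketing: no assignment then satisfies all the clues, so Amira ∈ Marketing.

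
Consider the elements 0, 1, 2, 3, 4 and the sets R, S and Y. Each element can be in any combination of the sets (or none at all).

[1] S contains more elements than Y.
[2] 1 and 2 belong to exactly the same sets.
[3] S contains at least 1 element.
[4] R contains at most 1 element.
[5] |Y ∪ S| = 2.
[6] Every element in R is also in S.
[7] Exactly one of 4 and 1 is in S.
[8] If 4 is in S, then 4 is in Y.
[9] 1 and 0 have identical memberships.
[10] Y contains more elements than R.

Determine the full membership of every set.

R = {}; S = {3, 4}; Y = {4}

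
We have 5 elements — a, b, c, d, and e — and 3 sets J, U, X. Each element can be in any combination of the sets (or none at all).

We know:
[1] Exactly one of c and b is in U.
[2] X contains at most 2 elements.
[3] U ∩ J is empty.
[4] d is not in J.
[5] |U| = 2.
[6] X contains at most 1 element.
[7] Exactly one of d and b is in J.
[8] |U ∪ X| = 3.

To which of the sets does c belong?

From (4): d ∉ J.
(7) (exactly one): b ∈ J.
(3) (disjoint): b ∉ U.
(1) (exactly one): c ∈ U.
(3) (disjoint): c ∉ J.
Suppose c ∈ X: no assignment then satisfies all the clues, so c ∉ X.

c: U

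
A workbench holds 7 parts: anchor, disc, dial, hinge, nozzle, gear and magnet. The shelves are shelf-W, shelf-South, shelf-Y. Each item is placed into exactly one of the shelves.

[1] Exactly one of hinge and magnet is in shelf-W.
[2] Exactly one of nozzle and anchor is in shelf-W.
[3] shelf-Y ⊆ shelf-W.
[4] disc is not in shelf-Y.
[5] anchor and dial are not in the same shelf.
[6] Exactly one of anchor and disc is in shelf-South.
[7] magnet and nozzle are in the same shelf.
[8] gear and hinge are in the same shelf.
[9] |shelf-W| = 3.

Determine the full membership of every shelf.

shelf-W = {anchor, gear, hinge}; shelf-South = {dial, disc, magnet, nozzle}; shelf-Y = {}

From (4): disc ∉ shelf-Y.
Suppose anchor ∉ shelf-W: no assignment then satisfies all the clues, so anchor ∈ shelf-W.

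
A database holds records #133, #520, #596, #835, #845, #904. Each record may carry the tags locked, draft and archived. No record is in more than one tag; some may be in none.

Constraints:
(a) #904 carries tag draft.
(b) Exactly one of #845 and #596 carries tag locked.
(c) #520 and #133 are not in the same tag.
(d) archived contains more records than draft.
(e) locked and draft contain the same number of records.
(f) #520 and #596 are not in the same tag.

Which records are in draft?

From (a): #904 ∈ draft.
Suppose #133 ∈ draft: no assignment then satisfies all the clues, so #133 ∉ draft.

draft = {#904}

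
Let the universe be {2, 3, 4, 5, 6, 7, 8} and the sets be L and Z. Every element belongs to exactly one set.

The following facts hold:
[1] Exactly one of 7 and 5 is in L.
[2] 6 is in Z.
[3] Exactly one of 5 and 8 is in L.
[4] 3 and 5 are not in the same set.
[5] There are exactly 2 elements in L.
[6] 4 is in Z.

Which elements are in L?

L = {2, 5}

From (2): 6 ∈ Z.
From (6): 4 ∈ Z.
Suppose 2 ∉ L: no assignment then satisfies all the clues, so 2 ∈ L.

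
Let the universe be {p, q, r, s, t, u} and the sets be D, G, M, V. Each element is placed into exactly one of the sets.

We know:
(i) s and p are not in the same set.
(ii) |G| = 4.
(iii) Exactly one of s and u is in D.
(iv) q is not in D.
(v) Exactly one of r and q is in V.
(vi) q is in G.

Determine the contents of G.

From (iv): q ∉ D.
From (vi): q ∈ G.
(v) (exactly one): r ∈ V.
Suppose p ∉ G: no assignment then satisfies all the clues, so p ∈ G.

G = {p, q, t, u}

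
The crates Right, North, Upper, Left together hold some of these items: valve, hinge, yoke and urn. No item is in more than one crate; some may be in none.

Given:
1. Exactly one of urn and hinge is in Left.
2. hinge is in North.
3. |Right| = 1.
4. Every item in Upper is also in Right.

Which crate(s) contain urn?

urn: Left

From (2): hinge ∈ North.
(1) (exactly one): urn ∈ Left.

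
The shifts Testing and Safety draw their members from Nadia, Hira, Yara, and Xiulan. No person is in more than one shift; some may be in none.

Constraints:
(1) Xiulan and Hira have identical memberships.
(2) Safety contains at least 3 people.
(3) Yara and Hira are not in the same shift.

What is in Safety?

Safety = {Hira, Nadia, Xiulan}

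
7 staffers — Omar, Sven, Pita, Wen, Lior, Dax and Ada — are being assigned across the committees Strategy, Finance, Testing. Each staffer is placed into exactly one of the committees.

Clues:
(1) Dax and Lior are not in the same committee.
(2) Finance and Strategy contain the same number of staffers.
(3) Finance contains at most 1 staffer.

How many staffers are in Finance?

1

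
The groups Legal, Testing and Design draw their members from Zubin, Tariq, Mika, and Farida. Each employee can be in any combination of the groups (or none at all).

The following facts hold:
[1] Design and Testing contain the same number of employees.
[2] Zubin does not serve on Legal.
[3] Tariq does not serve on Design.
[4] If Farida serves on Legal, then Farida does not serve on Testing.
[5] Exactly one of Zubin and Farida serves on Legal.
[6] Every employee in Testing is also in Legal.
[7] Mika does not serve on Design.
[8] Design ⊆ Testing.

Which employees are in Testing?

Testing = {}

From (2): Zubin ∉ Legal.
From (3): Tariq ∉ Design.
From (7): Mika ∉ Design.
(5) (exactly one): Farida ∈ Legal.
(6) contrapositive: Zubin ∉ Testing.
(8) contrapositive: Zubin ∉ Design.
(4): Farida ∉ Testing.
(8) contrapositive: Farida ∉ Design.
Suppose Tariq ∈ Testing: no assignment then satisfies all the clues, so Tariq ∉ Testing.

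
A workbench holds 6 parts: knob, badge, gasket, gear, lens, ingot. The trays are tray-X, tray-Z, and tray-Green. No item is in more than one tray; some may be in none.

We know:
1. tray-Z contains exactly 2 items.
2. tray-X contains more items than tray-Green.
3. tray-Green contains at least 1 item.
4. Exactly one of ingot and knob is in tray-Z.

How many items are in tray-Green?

1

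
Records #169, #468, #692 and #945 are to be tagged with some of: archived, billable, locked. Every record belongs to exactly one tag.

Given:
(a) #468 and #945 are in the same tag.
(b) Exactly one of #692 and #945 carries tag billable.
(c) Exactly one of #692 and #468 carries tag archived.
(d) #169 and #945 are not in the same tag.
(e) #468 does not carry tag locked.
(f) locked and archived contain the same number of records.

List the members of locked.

From (e): #468 ∉ locked.
(a): #945 matches #468: #945 ∉ locked.
Suppose #169 ∉ locked: no assignment then satisfies all the clues, so #169 ∈ locked.

locked = {#169}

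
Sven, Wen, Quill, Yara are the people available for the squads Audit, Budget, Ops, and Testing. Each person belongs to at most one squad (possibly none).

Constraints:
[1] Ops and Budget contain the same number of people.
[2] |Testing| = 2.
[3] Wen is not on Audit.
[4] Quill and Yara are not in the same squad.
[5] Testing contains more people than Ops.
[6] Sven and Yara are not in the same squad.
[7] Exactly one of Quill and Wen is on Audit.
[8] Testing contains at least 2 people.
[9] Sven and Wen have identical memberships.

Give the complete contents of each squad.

Audit = {Quill}; Budget = {}; Ops = {}; Testing = {Sven, Wen}

From (3): Wen ∉ Audit.
(7) (exactly one): Quill ∈ Audit.
(9): Sven matches Wen: Sven ∉ Audit.
(4): Yara ∉ Audit.
Suppose Sven ∈ Budget: no assignment then satisfies all the clues, so Sven ∉ Budget.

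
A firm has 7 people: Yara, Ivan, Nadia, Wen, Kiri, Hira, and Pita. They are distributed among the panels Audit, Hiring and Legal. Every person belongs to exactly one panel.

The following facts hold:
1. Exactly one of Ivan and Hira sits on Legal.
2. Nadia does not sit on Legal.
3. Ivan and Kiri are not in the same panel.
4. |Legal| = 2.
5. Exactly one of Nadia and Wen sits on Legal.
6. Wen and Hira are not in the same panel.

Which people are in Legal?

Legal = {Ivan, Wen}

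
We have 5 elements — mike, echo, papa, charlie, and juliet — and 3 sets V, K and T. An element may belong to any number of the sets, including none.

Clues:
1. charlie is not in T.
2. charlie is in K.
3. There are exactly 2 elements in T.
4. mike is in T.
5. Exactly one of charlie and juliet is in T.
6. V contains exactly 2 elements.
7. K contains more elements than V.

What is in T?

T = {juliet, mike}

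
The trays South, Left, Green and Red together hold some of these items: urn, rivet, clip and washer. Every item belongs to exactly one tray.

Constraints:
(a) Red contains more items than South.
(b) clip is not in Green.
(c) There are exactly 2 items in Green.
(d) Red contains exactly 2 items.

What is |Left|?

0

From (b): clip ∉ Green.
Suppose urn ∈ South: no assignment then satisfies all the clues, so urn ∉ South.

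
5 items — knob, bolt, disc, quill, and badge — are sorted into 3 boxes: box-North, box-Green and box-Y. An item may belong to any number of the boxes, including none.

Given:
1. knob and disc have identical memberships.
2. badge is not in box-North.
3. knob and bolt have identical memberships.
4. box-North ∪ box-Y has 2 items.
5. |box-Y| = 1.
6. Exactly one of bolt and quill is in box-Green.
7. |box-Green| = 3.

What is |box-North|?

From (2): badge ∉ box-North.
Suppose knob ∈ box-North: no assignment then satisfies all the clues, so knob ∉ box-North.

1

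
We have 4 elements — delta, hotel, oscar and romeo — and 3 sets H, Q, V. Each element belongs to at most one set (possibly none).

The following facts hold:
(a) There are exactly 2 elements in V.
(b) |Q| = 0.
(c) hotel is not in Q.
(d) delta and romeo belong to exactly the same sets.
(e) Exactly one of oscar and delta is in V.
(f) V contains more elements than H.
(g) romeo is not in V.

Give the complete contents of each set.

From (c): hotel ∉ Q.
From (g): romeo ∉ V.
(b): Q already has 0, so the rest are out.
(d): delta matches romeo: delta ∉ V.
(e) (exactly one): oscar ∈ V.
(a): only 2 candidates remain for V, so all are in.
Suppose delta ∈ H: no assignment then satisfies all the clues, so delta ∉ H.

H = {}; Q = {}; V = {hotel, oscar}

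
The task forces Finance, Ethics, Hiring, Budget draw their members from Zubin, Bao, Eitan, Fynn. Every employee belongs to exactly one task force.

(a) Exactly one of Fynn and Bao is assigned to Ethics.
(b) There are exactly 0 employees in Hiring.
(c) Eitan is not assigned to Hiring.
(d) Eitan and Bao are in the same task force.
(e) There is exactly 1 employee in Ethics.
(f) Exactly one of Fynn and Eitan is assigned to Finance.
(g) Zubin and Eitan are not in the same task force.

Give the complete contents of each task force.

Finance = {Bao, Eitan}; Ethics = {Fynn}; Hiring = {}; Budget = {Zubin}

From (c): Eitan ∉ Hiring.
(b): Hiring already has 0, so the rest are out.
Suppose Zubin ∈ Finance: no assignment then satisfies all the clues, so Zubin ∉ Finance.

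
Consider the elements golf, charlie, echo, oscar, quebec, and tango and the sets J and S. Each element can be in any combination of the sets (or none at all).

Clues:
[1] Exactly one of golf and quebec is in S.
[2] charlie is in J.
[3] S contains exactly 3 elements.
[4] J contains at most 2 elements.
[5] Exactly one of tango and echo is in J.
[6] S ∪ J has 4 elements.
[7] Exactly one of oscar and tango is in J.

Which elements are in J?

J = {charlie, tango}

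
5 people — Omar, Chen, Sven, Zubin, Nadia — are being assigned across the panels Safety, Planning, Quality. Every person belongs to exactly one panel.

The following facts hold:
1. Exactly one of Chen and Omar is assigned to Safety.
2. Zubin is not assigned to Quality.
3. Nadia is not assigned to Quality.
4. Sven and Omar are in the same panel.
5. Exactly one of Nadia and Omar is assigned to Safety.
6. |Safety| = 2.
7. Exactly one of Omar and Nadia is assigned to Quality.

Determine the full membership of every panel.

Safety = {Chen, Nadia}; Planning = {Zubin}; Quality = {Omar, Sven}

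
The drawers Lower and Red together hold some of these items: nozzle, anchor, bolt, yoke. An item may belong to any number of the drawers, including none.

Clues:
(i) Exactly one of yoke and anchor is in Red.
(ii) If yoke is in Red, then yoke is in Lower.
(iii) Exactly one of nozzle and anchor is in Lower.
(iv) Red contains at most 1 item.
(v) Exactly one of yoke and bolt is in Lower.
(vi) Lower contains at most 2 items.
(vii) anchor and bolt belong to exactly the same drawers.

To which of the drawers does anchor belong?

anchor: none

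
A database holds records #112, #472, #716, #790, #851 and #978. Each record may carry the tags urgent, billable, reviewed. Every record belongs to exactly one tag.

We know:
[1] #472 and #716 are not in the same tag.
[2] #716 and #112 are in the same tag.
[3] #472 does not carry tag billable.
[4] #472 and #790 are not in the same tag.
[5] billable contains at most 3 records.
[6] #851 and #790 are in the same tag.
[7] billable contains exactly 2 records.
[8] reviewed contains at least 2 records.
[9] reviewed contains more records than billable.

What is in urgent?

urgent = {#472}

From (3): #472 ∉ billable.
Suppose #112 ∈ urgent: no assignment then satisfies all the clues, so #112 ∉ urgent.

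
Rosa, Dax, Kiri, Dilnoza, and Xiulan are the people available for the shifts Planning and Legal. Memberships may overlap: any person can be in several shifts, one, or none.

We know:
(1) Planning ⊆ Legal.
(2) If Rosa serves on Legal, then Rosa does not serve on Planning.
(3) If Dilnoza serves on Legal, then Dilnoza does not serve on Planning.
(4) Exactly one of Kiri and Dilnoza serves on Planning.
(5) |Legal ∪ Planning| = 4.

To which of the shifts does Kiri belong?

Kiri: Legal, Planning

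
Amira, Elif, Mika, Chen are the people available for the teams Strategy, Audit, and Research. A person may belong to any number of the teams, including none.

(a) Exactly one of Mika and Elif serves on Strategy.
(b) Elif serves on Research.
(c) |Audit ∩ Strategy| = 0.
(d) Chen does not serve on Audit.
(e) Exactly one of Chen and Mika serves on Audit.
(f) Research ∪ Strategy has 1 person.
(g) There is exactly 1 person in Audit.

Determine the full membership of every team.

Strategy = {Elif}; Audit = {Mika}; Research = {Elif}

From (b): Elif ∈ Research.
From (d): Chen ∉ Audit.
(e) (exactly one): Mika ∈ Audit.
(g): Audit already has 1, so the rest are out.
Suppose Amira ∈ Strategy: no assignment then satisfies all the clues, so Amira ∉ Strategy.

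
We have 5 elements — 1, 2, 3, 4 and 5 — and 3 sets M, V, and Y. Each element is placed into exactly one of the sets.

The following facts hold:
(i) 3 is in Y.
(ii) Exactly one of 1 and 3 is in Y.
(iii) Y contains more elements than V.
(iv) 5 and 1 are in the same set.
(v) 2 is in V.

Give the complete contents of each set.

M = {1, 5}; V = {2}; Y = {3, 4}

From (i): 3 ∈ Y.
From (v): 2 ∈ V.
(ii) (exactly one): 1 ∉ Y.
(iv): 5 matches 1: 5 ∉ Y.
Suppose 1 ∉ M: no assignment then satisfies all the clues, so 1 ∈ M.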